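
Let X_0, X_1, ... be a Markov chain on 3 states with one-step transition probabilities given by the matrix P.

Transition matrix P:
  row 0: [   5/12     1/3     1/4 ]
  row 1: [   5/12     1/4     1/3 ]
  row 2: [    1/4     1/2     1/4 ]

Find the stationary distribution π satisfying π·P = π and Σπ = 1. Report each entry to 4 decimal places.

π = [0.3701, 0.3506, 0.2792]

Balance equations π_j = Σ_i π_i·P[i][j]:
  π_0 = 5/12·π_0 + 5/12·π_1 + 1/4·π_2
  π_1 = 1/3·π_0 + 1/4·π_1 + 1/2·π_2
  normalize: π_0 + π_1 + π_2 = 1
Solving the linear system gives exactly π = [57/154, 27/77, 43/154].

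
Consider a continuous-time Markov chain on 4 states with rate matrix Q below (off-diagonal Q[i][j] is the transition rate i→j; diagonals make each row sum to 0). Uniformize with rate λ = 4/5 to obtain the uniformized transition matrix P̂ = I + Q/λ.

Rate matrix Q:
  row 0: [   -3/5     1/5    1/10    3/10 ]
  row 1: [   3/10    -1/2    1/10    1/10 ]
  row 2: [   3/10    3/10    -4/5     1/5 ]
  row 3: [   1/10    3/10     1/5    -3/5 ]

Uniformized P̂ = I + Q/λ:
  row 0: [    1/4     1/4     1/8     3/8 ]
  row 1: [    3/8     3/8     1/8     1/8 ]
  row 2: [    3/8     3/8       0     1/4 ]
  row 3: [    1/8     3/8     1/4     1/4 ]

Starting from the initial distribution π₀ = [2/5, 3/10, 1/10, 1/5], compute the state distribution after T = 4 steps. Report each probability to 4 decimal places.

t=0: π = [0.4000, 0.3000, 0.1000, 0.2000]
t=1: π = [0.2750, 0.3250, 0.1375, 0.2625]
t=2: π = [0.2750, 0.3406, 0.1406, 0.2438]
t=3: π = [0.2797, 0.3406, 0.1379, 0.2418]
t=4: π = [0.2796, 0.3400, 0.1380, 0.2424]

π = [0.2796, 0.3400, 0.1380, 0.2424]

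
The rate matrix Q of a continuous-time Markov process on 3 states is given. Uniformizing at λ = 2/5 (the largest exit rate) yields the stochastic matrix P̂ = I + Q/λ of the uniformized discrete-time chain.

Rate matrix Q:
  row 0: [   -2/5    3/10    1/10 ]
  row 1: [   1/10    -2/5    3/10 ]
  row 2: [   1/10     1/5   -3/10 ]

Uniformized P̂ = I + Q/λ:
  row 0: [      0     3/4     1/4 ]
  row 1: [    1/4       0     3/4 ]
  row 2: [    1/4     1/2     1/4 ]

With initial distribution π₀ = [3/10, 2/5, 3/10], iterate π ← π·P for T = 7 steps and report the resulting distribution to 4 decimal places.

π = [0.2000, 0.3672, 0.4328]

t=0: π = [0.3000, 0.4000, 0.3000]
t=1: π = [0.1750, 0.3750, 0.4500]
t=2: π = [0.2063, 0.3563, 0.4375]
t=3: π = [0.1984, 0.3734, 0.4281]
t=4: π = [0.2004, 0.3629, 0.4367]
t=5: π = [0.1999, 0.3687, 0.4314]
t=6: π = [0.2000, 0.3656, 0.4343]
t=7: π = [0.2000, 0.3672, 0.4328]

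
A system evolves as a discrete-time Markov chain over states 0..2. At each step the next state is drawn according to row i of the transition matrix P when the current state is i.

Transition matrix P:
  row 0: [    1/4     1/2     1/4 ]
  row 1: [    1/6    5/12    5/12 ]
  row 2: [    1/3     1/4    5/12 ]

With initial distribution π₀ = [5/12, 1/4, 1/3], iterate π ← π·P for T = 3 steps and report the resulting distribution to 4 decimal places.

π = [0.2495, 0.3749, 0.3757]

t=0: π = [0.4167, 0.2500, 0.3333]
t=1: π = [0.2569, 0.3958, 0.3472]
t=2: π = [0.2459, 0.3802, 0.3738]
t=3: π = [0.2495, 0.3749, 0.3757]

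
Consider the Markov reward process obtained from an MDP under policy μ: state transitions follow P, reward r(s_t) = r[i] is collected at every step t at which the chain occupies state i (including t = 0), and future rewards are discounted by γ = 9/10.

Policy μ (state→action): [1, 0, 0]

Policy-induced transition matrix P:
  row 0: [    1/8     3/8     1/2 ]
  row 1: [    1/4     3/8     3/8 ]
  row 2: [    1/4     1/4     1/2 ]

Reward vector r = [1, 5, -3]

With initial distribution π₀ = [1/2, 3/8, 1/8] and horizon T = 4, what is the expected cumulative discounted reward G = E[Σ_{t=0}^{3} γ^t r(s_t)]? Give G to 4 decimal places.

t=0: π = [0.5000, 0.3750, 0.1250], E[r] = 2.0000, γ^t·E[r] = 2.000000, running G = 2.000000
t=1: π = [0.1875, 0.3594, 0.4531], E[r] = 0.6250, γ^t·E[r] = 0.562500, running G = 2.562500
t=2: π = [0.2266, 0.3184, 0.4551], E[r] = 0.4531, γ^t·E[r] = 0.367031, running G = 2.929531
t=3: π = [0.2217, 0.3181, 0.4602], E[r] = 0.4316, γ^t·E[r] = 0.314666, running G = 3.244197

G = 3.2442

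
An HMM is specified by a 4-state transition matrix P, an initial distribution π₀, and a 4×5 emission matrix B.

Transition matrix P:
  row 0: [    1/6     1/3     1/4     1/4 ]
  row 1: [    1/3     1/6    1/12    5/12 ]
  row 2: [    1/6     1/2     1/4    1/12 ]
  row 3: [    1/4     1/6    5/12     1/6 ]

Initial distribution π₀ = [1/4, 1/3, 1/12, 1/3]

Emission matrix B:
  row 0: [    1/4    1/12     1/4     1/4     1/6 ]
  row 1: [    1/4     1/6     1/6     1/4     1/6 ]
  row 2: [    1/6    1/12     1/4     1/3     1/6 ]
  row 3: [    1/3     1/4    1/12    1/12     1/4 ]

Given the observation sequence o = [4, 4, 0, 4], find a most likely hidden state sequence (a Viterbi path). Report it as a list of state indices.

t=0: δ = [4.167e-02, 5.556e-02, 1.389e-02, 8.333e-02]  (obs o_0=4)
t=1: δ = [3.472e-03, 2.315e-03, 5.787e-03, 5.787e-03]  ψ = [3, 0, 3, 1]  (obs o_1=4)
t=2: δ = [3.617e-04, 7.234e-04, 4.019e-04, 3.215e-04]  ψ = [3, 2, 3, 1]  (obs o_2=0)
t=3: δ = [4.019e-05, 3.349e-05, 2.233e-05, 7.535e-05]  ψ = [1, 2, 3, 1]  (obs o_3=4)
backtrack: best end state = 3; path = [3, 2, 1, 3]

path = [3, 2, 1, 3]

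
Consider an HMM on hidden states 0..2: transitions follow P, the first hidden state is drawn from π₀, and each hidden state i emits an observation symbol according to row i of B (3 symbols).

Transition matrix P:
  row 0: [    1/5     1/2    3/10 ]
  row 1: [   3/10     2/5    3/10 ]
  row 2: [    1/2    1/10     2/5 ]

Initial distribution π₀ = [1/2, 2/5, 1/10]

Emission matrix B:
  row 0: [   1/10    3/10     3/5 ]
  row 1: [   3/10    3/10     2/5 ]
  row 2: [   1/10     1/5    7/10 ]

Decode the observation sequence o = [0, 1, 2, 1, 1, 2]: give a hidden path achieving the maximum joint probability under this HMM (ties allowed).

path = [1, 1, 2, 0, 1, 2]

t=0: δ = [5.000e-02, 1.200e-01, 1.000e-02]  (obs o_0=0)
t=1: δ = [1.080e-02, 1.440e-02, 7.200e-03]  ψ = [1, 1, 1]  (obs o_1=1)
t=2: δ = [2.592e-03, 2.304e-03, 3.024e-03]  ψ = [1, 1, 1]  (obs o_2=2)
t=3: δ = [4.536e-04, 3.888e-04, 2.419e-04]  ψ = [2, 0, 2]  (obs o_3=1)
t=4: δ = [3.629e-05, 6.804e-05, 2.722e-05]  ψ = [2, 0, 0]  (obs o_4=1)
t=5: δ = [1.225e-05, 1.089e-05, 1.429e-05]  ψ = [1, 1, 1]  (obs o_5=2)
backtrack: best end state = 2; path = [1, 1, 2, 0, 1, 2]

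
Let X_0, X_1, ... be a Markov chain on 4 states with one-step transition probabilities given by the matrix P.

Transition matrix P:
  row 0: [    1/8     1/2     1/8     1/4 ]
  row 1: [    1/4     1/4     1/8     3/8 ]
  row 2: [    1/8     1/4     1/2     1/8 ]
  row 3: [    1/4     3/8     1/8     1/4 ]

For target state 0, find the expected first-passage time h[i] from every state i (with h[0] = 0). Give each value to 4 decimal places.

First-step conditioning: h[0] = 0; for i ≠ 0, h[i] = 1 + Σ_k P[i][k]·h[k].
  h[1] = 1 + 1/4·h[1] + 1/8·h[2] + 3/8·h[3]
  h[2] = 1 + 1/4·h[1] + 1/2·h[2] + 1/8·h[3]
  h[3] = 1 + 3/8·h[1] + 1/8·h[2] + 1/4·h[3]
Solving the 3×3 linear system over states ≠ 0 gives exactly h = [0, 40/9, 16/3, 40/9] (h[0] = 0 is the target).

h = [0.0000, 4.4444, 5.3333, 4.4444]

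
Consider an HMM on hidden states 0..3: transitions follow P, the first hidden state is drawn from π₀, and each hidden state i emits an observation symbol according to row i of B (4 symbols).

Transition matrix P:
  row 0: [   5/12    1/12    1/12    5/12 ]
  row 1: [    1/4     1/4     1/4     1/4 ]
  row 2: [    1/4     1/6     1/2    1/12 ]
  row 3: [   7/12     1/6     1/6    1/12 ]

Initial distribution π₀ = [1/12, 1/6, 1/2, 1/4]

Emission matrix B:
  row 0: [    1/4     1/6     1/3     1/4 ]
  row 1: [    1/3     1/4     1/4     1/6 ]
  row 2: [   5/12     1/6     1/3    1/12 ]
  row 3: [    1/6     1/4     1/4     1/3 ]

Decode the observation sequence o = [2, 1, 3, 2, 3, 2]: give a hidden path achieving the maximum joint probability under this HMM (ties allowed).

path = [2, 0, 3, 0, 3, 0]

t=0: δ = [2.778e-02, 4.167e-02, 1.667e-01, 6.250e-02]  (obs o_0=2)
t=1: δ = [6.944e-03, 6.944e-03, 1.389e-02, 3.472e-03]  ψ = [2, 2, 2, 2]  (obs o_1=1)
t=2: δ = [8.681e-04, 3.858e-04, 5.787e-04, 9.645e-04]  ψ = [2, 2, 2, 0]  (obs o_2=3)
t=3: δ = [1.875e-04, 4.019e-05, 9.645e-05, 9.042e-05]  ψ = [3, 3, 2, 0]  (obs o_3=2)
t=4: δ = [1.954e-05, 2.679e-06, 4.019e-06, 2.605e-05]  ψ = [0, 2, 2, 0]  (obs o_4=3)
t=5: δ = [5.065e-06, 1.085e-06, 1.447e-06, 2.035e-06]  ψ = [3, 3, 3, 0]  (obs o_5=2)
backtrack: best end state = 0; path = [2, 0, 3, 0, 3, 0]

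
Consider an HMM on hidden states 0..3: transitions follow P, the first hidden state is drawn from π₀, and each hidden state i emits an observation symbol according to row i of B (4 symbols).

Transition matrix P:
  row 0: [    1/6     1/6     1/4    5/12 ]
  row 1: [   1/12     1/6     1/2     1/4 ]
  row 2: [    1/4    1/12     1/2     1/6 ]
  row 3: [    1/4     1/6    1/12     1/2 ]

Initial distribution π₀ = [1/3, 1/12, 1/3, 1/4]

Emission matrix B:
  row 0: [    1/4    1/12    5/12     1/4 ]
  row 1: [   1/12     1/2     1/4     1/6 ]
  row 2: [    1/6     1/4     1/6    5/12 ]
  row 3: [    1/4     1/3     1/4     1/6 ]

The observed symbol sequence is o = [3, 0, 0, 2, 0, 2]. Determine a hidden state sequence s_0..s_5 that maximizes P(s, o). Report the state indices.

path = [0, 3, 3, 3, 3, 3]

t=0: δ = [8.333e-02, 1.389e-02, 1.389e-01, 4.167e-02]  (obs o_0=3)
t=1: δ = [8.681e-03, 1.157e-03, 1.157e-02, 8.681e-03]  ψ = [2, 0, 2, 0]  (obs o_1=0)
t=2: δ = [7.234e-04, 1.206e-04, 9.645e-04, 1.085e-03]  ψ = [2, 0, 2, 3]  (obs o_2=0)
t=3: δ = [1.130e-04, 4.521e-05, 8.038e-05, 1.356e-04]  ψ = [3, 3, 2, 3]  (obs o_3=2)
t=4: δ = [8.477e-06, 1.884e-06, 6.698e-06, 1.695e-05]  ψ = [3, 3, 2, 3]  (obs o_4=0)
t=5: δ = [1.766e-06, 7.064e-07, 5.582e-07, 2.119e-06]  ψ = [3, 3, 2, 3]  (obs o_5=2)
backtrack: best end state = 3; path = [0, 3, 3, 3, 3, 3]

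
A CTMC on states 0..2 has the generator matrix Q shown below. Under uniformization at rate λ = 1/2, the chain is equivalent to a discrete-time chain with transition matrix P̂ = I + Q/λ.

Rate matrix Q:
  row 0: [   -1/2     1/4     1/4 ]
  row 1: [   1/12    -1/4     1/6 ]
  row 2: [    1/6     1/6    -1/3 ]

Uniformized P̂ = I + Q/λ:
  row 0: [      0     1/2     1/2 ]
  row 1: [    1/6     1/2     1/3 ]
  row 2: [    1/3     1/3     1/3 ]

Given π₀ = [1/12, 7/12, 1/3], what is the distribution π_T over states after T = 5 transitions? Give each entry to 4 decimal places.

π = [0.1952, 0.4390, 0.3658]

t=0: π = [0.0833, 0.5833, 0.3333]
t=1: π = [0.2083, 0.4444, 0.3472]
t=2: π = [0.1898, 0.4421, 0.3681]
t=3: π = [0.1964, 0.4387, 0.3650]
t=4: π = [0.1948, 0.4392, 0.3661]
t=5: π = [0.1952, 0.4390, 0.3658]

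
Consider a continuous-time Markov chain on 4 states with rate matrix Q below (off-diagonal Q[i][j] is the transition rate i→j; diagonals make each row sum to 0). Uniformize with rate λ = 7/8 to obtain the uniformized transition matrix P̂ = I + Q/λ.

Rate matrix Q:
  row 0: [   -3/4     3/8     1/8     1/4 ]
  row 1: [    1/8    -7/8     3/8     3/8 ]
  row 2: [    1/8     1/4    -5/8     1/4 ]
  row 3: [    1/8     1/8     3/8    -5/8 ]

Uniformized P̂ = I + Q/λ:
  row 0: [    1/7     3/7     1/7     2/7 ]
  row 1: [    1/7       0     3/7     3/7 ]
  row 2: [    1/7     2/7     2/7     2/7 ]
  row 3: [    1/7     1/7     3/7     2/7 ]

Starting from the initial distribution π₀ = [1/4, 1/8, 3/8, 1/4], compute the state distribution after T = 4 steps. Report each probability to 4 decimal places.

t=0: π = [0.2500, 0.1250, 0.3750, 0.2500]
t=1: π = [0.1429, 0.2500, 0.3036, 0.3036]
t=2: π = [0.1429, 0.1913, 0.3444, 0.3214]
t=3: π = [0.1429, 0.2055, 0.3386, 0.3130]
t=4: π = [0.1429, 0.2027, 0.3394, 0.3151]

π = [0.1429, 0.2027, 0.3394, 0.3151]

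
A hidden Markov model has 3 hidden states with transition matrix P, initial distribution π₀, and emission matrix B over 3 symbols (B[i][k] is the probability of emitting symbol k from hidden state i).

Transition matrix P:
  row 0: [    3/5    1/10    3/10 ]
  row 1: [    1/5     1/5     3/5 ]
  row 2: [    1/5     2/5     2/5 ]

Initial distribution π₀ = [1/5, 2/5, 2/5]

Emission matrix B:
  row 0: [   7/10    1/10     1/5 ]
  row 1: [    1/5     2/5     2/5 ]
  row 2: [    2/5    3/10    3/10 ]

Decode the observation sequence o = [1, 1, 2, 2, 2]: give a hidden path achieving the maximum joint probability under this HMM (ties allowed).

t=0: δ = [2.000e-02, 1.600e-01, 1.200e-01]  (obs o_0=1)
t=1: δ = [3.200e-03, 1.920e-02, 2.880e-02]  ψ = [1, 2, 1]  (obs o_1=1)
t=2: δ = [1.152e-03, 4.608e-03, 3.456e-03]  ψ = [2, 2, 1]  (obs o_2=2)
t=3: δ = [1.843e-04, 5.530e-04, 8.294e-04]  ψ = [1, 2, 1]  (obs o_3=2)
t=4: δ = [3.318e-05, 1.327e-04, 9.953e-05]  ψ = [2, 2, 1]  (obs o_4=2)
backtrack: best end state = 1; path = [1, 2, 1, 2, 1]

path = [1, 2, 1, 2, 1]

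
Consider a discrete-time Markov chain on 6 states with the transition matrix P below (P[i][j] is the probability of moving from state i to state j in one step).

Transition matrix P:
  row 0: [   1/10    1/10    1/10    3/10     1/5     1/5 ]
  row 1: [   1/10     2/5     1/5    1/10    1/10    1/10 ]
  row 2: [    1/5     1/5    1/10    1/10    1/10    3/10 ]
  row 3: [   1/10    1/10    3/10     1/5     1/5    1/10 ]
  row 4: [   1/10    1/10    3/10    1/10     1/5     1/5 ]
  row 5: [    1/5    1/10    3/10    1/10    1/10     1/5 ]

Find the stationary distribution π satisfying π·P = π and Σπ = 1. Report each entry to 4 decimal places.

Balance equations π_j = Σ_i π_i·P[i][j]:
  π_0 = 1/10·π_0 + 1/10·π_1 + 1/5·π_2 + 1/10·π_3 + 1/10·π_4 + 1/5·π_5
  π_1 = 1/10·π_0 + 2/5·π_1 + 1/5·π_2 + 1/10·π_3 + 1/10·π_4 + 1/10·π_5
  π_2 = 1/10·π_0 + 1/5·π_1 + 1/10·π_2 + 3/10·π_3 + 3/10·π_4 + 3/10·π_5
  π_3 = 3/10·π_0 + 1/10·π_1 + 1/10·π_2 + 1/5·π_3 + 1/10·π_4 + 1/10·π_5
  π_4 = 1/5·π_0 + 1/10·π_1 + 1/10·π_2 + 1/5·π_3 + 1/5·π_4 + 1/10·π_5
  normalize: π_0 + π_1 + π_2 + π_3 + π_4 + π_5 = 1
Solving the linear system gives exactly π = [5470/39019, 6757/39019, 8280/39019, 5551/39019, 5560/39019, 7401/39019].

π = [0.1402, 0.1732, 0.2122, 0.1423, 0.1425, 0.1897]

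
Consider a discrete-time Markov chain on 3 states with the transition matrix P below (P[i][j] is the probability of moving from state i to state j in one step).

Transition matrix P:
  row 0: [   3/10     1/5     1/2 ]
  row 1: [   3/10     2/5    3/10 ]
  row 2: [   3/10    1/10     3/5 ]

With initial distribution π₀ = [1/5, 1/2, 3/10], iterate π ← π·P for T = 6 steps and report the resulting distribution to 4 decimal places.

t=0: π = [0.2000, 0.5000, 0.3000]
t=1: π = [0.3000, 0.2700, 0.4300]
t=2: π = [0.3000, 0.2110, 0.4890]
t=3: π = [0.3000, 0.1933, 0.5067]
t=4: π = [0.3000, 0.1880, 0.5120]
t=5: π = [0.3000, 0.1864, 0.5136]
t=6: π = [0.3000, 0.1859, 0.5141]

π = [0.3000, 0.1859, 0.5141]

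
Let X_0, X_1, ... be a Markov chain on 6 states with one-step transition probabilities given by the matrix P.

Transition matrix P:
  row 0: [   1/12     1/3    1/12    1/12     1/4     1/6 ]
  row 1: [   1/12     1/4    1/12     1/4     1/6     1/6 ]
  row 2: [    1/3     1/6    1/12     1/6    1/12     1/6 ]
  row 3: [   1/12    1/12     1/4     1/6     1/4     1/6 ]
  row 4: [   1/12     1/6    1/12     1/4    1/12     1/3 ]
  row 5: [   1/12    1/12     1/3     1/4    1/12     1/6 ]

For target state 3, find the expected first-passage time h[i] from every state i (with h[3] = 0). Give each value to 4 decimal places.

h = [5.3105, 4.5503, 5.1177, 0.0000, 4.5718, 4.6903]

First-step conditioning: h[3] = 0; for i ≠ 3, h[i] = 1 + Σ_k P[i][k]·h[k].
  h[0] = 1 + 1/12·h[0] + 1/3·h[1] + 1/12·h[2] + 1/4·h[4] + 1/6·h[5]
  h[1] = 1 + 1/12·h[0] + 1/4·h[1] + 1/12·h[2] + 1/6·h[4] + 1/6·h[5]
  h[2] = 1 + 1/3·h[0] + 1/6·h[1] + 1/12·h[2] + 1/12·h[4] + 1/6·h[5]
  h[4] = 1 + 1/12·h[0] + 1/6·h[1] + 1/12·h[2] + 1/12·h[4] + 1/3·h[5]
  h[5] = 1 + 1/12·h[0] + 1/12·h[1] + 1/3·h[2] + 1/12·h[4] + 1/6·h[5]
Solving the 5×5 linear system over states ≠ 3 gives exactly h = [6654/1253, 1629/358, 12825/2506, 0, 11457/2506, 5877/1253] (h[3] = 0 is the target).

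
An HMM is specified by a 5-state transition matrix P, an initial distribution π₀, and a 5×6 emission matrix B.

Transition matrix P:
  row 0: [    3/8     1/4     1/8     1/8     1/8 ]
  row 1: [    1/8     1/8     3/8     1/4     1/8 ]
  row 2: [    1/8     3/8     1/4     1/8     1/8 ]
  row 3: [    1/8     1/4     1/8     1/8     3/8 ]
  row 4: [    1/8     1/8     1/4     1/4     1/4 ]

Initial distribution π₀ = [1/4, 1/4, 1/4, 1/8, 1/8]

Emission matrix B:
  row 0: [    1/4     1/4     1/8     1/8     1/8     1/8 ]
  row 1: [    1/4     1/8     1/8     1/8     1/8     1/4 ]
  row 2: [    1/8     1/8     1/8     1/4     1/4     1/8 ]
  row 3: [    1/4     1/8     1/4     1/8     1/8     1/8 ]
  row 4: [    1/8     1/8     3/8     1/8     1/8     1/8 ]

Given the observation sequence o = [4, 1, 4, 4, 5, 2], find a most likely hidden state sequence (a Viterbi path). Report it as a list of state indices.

t=0: δ = [3.125e-02, 3.125e-02, 6.250e-02, 1.562e-02, 1.562e-02]  (obs o_0=4)
t=1: δ = [2.930e-03, 2.930e-03, 1.953e-03, 9.766e-04, 9.766e-04]  ψ = [0, 2, 2, 1, 2]  (obs o_1=1)
t=2: δ = [1.373e-04, 9.155e-05, 2.747e-04, 9.155e-05, 4.578e-05]  ψ = [0, 0, 1, 1, 0]  (obs o_2=4)
t=3: δ = [6.437e-06, 1.287e-05, 1.717e-05, 4.292e-06, 4.292e-06]  ψ = [0, 2, 2, 2, 2]  (obs o_3=4)
t=4: δ = [3.017e-07, 1.609e-06, 6.035e-07, 4.023e-07, 2.682e-07]  ψ = [0, 2, 1, 1, 2]  (obs o_4=5)
t=5: δ = [2.515e-08, 2.829e-08, 7.544e-08, 1.006e-07, 7.544e-08]  ψ = [1, 2, 1, 1, 1]  (obs o_5=2)
backtrack: best end state = 3; path = [2, 1, 2, 2, 1, 3]

path = [2, 1, 2, 2, 1, 3]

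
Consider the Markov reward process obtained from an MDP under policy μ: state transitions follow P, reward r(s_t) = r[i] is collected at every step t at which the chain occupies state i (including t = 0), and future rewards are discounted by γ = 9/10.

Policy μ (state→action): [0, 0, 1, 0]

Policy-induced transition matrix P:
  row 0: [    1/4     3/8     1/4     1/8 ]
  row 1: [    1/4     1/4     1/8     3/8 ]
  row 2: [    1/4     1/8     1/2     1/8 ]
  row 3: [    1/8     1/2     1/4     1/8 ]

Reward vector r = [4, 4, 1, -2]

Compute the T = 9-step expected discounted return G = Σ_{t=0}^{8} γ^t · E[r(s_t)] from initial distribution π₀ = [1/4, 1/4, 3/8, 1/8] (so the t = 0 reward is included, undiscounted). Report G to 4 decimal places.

t=0: π = [0.2500, 0.2500, 0.3750, 0.1250], E[r] = 2.1250, γ^t·E[r] = 2.125000, running G = 2.125000
t=1: π = [0.2344, 0.2656, 0.3125, 0.1875], E[r] = 1.9375, γ^t·E[r] = 1.743750, running G = 3.868750
t=2: π = [0.2266, 0.2871, 0.2949, 0.1914], E[r] = 1.9668, γ^t·E[r] = 1.593105, running G = 5.461855
t=3: π = [0.2261, 0.2893, 0.2878, 0.1968], E[r] = 1.9558, γ^t·E[r] = 1.425786, running G = 6.887641
t=4: π = [0.2254, 0.2915, 0.2858, 0.1973], E[r] = 1.9586, γ^t·E[r] = 1.285069, running G = 8.172711
t=5: π = [0.2253, 0.2918, 0.2850, 0.1979], E[r] = 1.9577, γ^t·E[r] = 1.156029, running G = 9.328739
t=6: π = [0.2253, 0.2920, 0.2848, 0.1979], E[r] = 1.9580, γ^t·E[r] = 1.040553, running G = 10.369292
t=7: π = [0.2253, 0.2920, 0.2847, 0.1980], E[r] = 1.9579, γ^t·E[r] = 0.936461, running G = 11.305753
t=8: π = [0.2252, 0.2921, 0.2847, 0.1980], E[r] = 1.9579, γ^t·E[r] = 0.842823, running G = 12.148576

G = 12.1486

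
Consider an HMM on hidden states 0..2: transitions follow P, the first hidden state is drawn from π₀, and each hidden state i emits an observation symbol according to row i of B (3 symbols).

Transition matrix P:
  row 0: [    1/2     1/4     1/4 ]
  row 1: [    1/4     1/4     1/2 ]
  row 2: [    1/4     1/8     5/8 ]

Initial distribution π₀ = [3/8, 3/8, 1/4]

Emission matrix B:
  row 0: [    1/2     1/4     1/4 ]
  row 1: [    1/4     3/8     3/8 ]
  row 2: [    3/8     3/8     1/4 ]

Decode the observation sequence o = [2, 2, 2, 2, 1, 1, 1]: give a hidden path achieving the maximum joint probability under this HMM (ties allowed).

t=0: δ = [9.375e-02, 1.406e-01, 6.250e-02]  (obs o_0=2)
t=1: δ = [1.172e-02, 1.318e-02, 1.758e-02]  ψ = [0, 1, 1]  (obs o_1=2)
t=2: δ = [1.465e-03, 1.236e-03, 2.747e-03]  ψ = [0, 1, 2]  (obs o_2=2)
t=3: δ = [1.831e-04, 1.373e-04, 4.292e-04]  ψ = [0, 0, 2]  (obs o_3=2)
t=4: δ = [2.682e-05, 2.012e-05, 1.006e-04]  ψ = [2, 2, 2]  (obs o_4=1)
t=5: δ = [6.286e-06, 4.715e-06, 2.357e-05]  ψ = [2, 2, 2]  (obs o_5=1)
t=6: δ = [1.473e-06, 1.105e-06, 5.525e-06]  ψ = [2, 2, 2]  (obs o_6=1)
backtrack: best end state = 2; path = [1, 2, 2, 2, 2, 2, 2]

path = [1, 2, 2, 2, 2, 2, 2]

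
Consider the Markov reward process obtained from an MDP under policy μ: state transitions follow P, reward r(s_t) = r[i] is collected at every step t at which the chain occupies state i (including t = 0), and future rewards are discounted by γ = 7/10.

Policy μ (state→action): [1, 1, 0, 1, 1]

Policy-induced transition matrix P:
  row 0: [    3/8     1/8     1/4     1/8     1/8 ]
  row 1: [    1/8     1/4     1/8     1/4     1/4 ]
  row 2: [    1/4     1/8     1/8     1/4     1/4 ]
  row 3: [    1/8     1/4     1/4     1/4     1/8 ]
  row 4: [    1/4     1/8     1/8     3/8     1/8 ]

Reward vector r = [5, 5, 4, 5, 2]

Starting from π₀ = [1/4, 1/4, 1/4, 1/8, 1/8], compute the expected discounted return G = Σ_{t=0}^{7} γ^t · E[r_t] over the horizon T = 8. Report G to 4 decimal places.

G = 13.5698

t=0: π = [0.2500, 0.2500, 0.2500, 0.1250, 0.1250], E[r] = 4.3750, γ^t·E[r] = 4.375000, running G = 4.375000
t=1: π = [0.2344, 0.1719, 0.1719, 0.2344, 0.1875], E[r] = 4.2656, γ^t·E[r] = 2.985938, running G = 7.360938
t=2: π = [0.2285, 0.1758, 0.1836, 0.2441, 0.1680], E[r] = 4.3125, γ^t·E[r] = 2.113125, running G = 9.474063
t=3: π = [0.2261, 0.1775, 0.1841, 0.2424, 0.1699], E[r] = 4.3062, γ^t·E[r] = 1.477010, running G = 10.951073
t=4: π = [0.2258, 0.1775, 0.1836, 0.2430, 0.1702], E[r] = 4.3058, γ^t·E[r] = 1.033834, running G = 11.984907
t=5: π = [0.2257, 0.1776, 0.1836, 0.2431, 0.1701], E[r] = 4.3060, γ^t·E[r] = 0.723711, running G = 12.708618
t=6: π = [0.2256, 0.1776, 0.1836, 0.2431, 0.1701], E[r] = 4.3060, γ^t·E[r] = 0.506594, running G = 13.215212
t=7: π = [0.2256, 0.1776, 0.1836, 0.2431, 0.1701], E[r] = 4.3060, γ^t·E[r] = 0.354616, running G = 13.569828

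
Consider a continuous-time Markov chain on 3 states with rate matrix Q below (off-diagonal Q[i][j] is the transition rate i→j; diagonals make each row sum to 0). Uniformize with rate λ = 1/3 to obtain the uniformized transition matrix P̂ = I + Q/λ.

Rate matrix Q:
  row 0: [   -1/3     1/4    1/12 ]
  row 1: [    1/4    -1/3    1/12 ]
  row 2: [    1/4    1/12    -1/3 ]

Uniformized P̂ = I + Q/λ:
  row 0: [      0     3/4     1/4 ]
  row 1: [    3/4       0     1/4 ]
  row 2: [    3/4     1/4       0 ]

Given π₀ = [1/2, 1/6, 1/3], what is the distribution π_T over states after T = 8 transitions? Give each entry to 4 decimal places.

π = [0.4357, 0.3643, 0.2000]

t=0: π = [0.5000, 0.1667, 0.3333]
t=1: π = [0.3750, 0.4583, 0.1667]
t=2: π = [0.4688, 0.3229, 0.2083]
t=3: π = [0.3984, 0.4036, 0.1979]
t=4: π = [0.4512, 0.3483, 0.2005]
t=5: π = [0.4116, 0.3885, 0.1999]
t=6: π = [0.4413, 0.3587, 0.2000]
t=7: π = [0.4190, 0.3810, 0.2000]
t=8: π = [0.4357, 0.3643, 0.2000]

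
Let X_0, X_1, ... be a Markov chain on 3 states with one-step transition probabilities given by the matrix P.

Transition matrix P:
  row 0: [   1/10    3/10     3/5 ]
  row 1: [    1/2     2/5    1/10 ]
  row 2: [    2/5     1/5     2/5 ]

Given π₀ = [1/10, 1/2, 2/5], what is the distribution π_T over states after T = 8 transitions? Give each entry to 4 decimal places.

π = [0.3301, 0.2913, 0.3787]

t=0: π = [0.1000, 0.5000, 0.4000]
t=1: π = [0.4200, 0.3100, 0.2700]
t=2: π = [0.3050, 0.3040, 0.3910]
t=3: π = [0.3389, 0.2913, 0.3698]
t=4: π = [0.3275, 0.2922, 0.3804]
t=5: π = [0.3310, 0.2912, 0.3778]
t=6: π = [0.3298, 0.2913, 0.3788]
t=7: π = [0.3302, 0.2912, 0.3786]
t=8: π = [0.3301, 0.2913, 0.3787]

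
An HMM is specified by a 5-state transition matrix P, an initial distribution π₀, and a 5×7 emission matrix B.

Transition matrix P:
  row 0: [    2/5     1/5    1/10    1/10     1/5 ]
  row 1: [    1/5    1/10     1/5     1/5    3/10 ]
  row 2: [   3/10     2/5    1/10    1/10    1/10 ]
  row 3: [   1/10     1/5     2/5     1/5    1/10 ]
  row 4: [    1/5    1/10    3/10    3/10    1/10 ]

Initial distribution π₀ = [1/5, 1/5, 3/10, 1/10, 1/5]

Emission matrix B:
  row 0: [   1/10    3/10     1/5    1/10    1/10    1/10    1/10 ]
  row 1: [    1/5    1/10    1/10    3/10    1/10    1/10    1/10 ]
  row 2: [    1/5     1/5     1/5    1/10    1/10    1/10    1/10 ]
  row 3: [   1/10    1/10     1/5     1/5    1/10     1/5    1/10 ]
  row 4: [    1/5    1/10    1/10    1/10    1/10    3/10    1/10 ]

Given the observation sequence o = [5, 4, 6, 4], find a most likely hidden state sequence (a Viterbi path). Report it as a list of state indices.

path = [4, 3, 2, 1]

t=0: δ = [2.000e-02, 2.000e-02, 3.000e-02, 2.000e-02, 6.000e-02]  (obs o_0=5)
t=1: δ = [1.200e-03, 1.200e-03, 1.800e-03, 1.800e-03, 6.000e-04]  ψ = [4, 2, 4, 4, 1]  (obs o_1=4)
t=2: δ = [5.400e-05, 7.200e-05, 7.200e-05, 3.600e-05, 3.600e-05]  ψ = [2, 2, 3, 3, 1]  (obs o_2=6)
t=3: δ = [2.160e-06, 2.880e-06, 1.440e-06, 1.440e-06, 2.160e-06]  ψ = [0, 2, 1, 1, 1]  (obs o_3=4)
backtrack: best end state = 1; path = [4, 3, 2, 1]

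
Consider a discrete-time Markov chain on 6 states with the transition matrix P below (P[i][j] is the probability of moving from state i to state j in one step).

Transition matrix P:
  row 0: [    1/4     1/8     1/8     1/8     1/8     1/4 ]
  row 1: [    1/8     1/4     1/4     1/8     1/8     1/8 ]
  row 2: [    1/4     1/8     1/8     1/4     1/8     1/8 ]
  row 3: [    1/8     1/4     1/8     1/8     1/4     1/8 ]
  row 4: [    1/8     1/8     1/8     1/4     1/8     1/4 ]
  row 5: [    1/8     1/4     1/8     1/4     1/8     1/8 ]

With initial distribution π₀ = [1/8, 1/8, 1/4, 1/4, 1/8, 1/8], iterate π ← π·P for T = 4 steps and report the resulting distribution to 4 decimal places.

t=0: π = [0.1250, 0.1250, 0.2500, 0.2500, 0.1250, 0.1250]
t=1: π = [0.1719, 0.1875, 0.1406, 0.1875, 0.1563, 0.1563]
t=2: π = [0.1641, 0.1914, 0.1484, 0.1816, 0.1484, 0.1660]
t=3: π = [0.1641, 0.1924, 0.1489, 0.1829, 0.1477, 0.1641]
t=4: π = [0.1641, 0.1924, 0.1490, 0.1826, 0.1479, 0.1640]

π = [0.1641, 0.1924, 0.1490, 0.1826, 0.1479, 0.1640]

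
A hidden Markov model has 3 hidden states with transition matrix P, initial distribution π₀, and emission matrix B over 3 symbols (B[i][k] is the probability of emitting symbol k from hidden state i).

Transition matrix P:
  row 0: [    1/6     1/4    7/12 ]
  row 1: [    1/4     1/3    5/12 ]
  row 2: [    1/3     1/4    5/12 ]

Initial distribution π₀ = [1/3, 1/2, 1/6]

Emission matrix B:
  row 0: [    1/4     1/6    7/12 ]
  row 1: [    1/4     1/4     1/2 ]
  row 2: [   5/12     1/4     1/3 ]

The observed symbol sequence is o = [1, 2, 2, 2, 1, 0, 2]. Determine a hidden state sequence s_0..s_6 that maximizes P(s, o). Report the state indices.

path = [1, 0, 2, 0, 2, 2, 0]

t=0: δ = [5.556e-02, 1.250e-01, 4.167e-02]  (obs o_0=1)
t=1: δ = [1.823e-02, 2.083e-02, 1.736e-02]  ψ = [1, 1, 1]  (obs o_1=2)
t=2: δ = [3.376e-03, 3.472e-03, 3.545e-03]  ψ = [2, 1, 0]  (obs o_2=2)
t=3: δ = [6.892e-04, 5.787e-04, 6.564e-04]  ψ = [2, 1, 0]  (obs o_3=2)
t=4: δ = [3.647e-05, 4.823e-05, 1.005e-04]  ψ = [2, 1, 0]  (obs o_4=1)
t=5: δ = [8.376e-06, 6.282e-06, 1.745e-05]  ψ = [2, 2, 2]  (obs o_5=0)
t=6: δ = [3.393e-06, 2.181e-06, 2.424e-06]  ψ = [2, 2, 2]  (obs o_6=2)
backtrack: best end state = 0; path = [1, 0, 2, 0, 2, 2, 0]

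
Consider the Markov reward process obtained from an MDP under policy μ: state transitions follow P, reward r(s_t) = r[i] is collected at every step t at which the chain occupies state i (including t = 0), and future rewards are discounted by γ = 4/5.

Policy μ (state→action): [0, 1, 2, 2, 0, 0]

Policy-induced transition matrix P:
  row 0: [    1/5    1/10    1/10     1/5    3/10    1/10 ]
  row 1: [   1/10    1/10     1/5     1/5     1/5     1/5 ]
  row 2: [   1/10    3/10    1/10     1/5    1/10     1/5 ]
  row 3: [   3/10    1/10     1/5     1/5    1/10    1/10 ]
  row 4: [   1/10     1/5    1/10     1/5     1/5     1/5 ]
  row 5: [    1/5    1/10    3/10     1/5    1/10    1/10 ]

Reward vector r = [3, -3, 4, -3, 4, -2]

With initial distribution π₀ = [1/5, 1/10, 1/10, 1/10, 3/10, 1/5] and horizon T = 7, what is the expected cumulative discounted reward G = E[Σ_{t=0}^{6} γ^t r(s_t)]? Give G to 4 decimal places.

G = 2.6482

t=0: π = [0.2000, 0.1000, 0.1000, 0.1000, 0.3000, 0.2000], E[r] = 1.2000, γ^t·E[r] = 1.200000, running G = 1.200000
t=1: π = [0.1600, 0.1500, 0.1600, 0.2000, 0.1800, 0.1500], E[r] = 0.4900, γ^t·E[r] = 0.392000, running G = 1.592000
t=2: π = [0.1710, 0.1500, 0.1650, 0.2000, 0.1650, 0.1490], E[r] = 0.4850, γ^t·E[r] = 0.310400, running G = 1.902400
t=3: π = [0.1720, 0.1495, 0.1648, 0.2000, 0.1657, 0.1480], E[r] = 0.4935, γ^t·E[r] = 0.252672, running G = 2.155072
t=4: π = [0.1720, 0.1495, 0.1646, 0.2000, 0.1659, 0.1480], E[r] = 0.4933, γ^t·E[r] = 0.202052, running G = 2.357124
t=5: π = [0.1720, 0.1495, 0.1646, 0.2000, 0.1659, 0.1480], E[r] = 0.4935, γ^t·E[r] = 0.161705, running G = 2.518829
t=6: π = [0.1720, 0.1495, 0.1646, 0.2000, 0.1659, 0.1480], E[r] = 0.4935, γ^t·E[r] = 0.129359, running G = 2.648188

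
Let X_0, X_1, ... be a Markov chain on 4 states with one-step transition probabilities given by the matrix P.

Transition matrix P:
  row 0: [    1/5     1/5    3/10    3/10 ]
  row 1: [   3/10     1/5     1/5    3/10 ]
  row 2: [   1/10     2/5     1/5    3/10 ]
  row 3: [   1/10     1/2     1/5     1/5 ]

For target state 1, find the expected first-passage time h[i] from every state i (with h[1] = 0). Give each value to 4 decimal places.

First-step conditioning: h[1] = 0; for i ≠ 1, h[i] = 1 + Σ_k P[i][k]·h[k].
  h[0] = 1 + 1/5·h[0] + 3/10·h[2] + 3/10·h[3]
  h[2] = 1 + 1/10·h[0] + 1/5·h[2] + 3/10·h[3]
  h[3] = 1 + 1/10·h[0] + 1/5·h[2] + 1/5·h[3]
Solving the 3×3 linear system over states ≠ 1 gives exactly h = [1210/401, 0, 990/401, 900/401] (h[1] = 0 is the target).

h = [3.0175, 0.0000, 2.4688, 2.2444]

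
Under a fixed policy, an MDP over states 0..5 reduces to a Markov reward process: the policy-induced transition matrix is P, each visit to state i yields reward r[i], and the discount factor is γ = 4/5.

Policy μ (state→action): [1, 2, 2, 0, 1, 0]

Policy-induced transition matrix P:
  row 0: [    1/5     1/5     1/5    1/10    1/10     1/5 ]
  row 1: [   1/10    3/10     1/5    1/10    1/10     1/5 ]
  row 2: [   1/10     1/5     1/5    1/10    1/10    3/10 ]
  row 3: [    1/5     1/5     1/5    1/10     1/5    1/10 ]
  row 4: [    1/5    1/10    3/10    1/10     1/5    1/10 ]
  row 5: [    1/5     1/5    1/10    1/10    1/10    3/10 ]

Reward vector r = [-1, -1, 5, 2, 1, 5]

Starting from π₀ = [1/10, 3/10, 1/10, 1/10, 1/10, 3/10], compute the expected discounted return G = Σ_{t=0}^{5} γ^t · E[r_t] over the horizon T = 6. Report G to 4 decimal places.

G = 7.2236

t=0: π = [0.1000, 0.3000, 0.1000, 0.1000, 0.1000, 0.3000], E[r] = 1.9000, γ^t·E[r] = 1.900000, running G = 1.900000
t=1: π = [0.1600, 0.2200, 0.1800, 0.1000, 0.1200, 0.2200], E[r] = 1.9400, γ^t·E[r] = 1.552000, running G = 3.452000
t=2: π = [0.1600, 0.2100, 0.1900, 0.1000, 0.1220, 0.2180], E[r] = 1.9920, γ^t·E[r] = 1.274880, running G = 4.726880
t=3: π = [0.1600, 0.2088, 0.1904, 0.1000, 0.1222, 0.2186], E[r] = 1.9984, γ^t·E[r] = 1.023181, running G = 5.750061
t=4: π = [0.1601, 0.2087, 0.1904, 0.1000, 0.1222, 0.2187], E[r] = 1.9987, γ^t·E[r] = 0.818659, running G = 6.568720
t=5: π = [0.1601, 0.2086, 0.1904, 0.1000, 0.1222, 0.2187], E[r] = 1.9987, γ^t·E[r] = 0.654921, running G = 7.223641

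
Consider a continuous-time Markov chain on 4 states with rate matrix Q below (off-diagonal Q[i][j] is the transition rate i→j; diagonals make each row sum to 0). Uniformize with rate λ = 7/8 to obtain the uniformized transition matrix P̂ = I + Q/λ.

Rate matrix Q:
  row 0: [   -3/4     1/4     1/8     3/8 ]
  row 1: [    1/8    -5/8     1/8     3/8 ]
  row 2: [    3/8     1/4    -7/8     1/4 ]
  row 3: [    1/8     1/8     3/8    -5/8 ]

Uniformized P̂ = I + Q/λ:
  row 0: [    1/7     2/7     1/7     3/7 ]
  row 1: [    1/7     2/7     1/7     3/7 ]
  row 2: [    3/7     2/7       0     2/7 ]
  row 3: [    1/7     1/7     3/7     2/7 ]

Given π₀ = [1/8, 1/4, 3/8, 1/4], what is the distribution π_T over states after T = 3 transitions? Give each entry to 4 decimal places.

π = [0.2048, 0.2347, 0.2139, 0.3466]

t=0: π = [0.1250, 0.2500, 0.3750, 0.2500]
t=1: π = [0.2500, 0.2500, 0.1607, 0.3393]
t=2: π = [0.1888, 0.2372, 0.2168, 0.3571]
t=3: π = [0.2048, 0.2347, 0.2139, 0.3466]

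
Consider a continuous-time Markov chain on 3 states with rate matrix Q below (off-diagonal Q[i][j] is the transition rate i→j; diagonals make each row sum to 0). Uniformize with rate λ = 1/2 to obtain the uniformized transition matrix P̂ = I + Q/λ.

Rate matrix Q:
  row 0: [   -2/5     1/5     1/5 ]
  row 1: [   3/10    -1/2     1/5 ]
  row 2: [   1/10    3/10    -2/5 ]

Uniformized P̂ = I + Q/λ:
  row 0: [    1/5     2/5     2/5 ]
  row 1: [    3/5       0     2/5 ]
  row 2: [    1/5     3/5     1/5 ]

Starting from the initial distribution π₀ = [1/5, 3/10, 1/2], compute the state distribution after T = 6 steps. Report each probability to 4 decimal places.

π = [0.3341, 0.3325, 0.3333]

t=0: π = [0.2000, 0.3000, 0.5000]
t=1: π = [0.3200, 0.3800, 0.3000]
t=2: π = [0.3520, 0.3080, 0.3400]
t=3: π = [0.3232, 0.3448, 0.3320]
t=4: π = [0.3379, 0.3285, 0.3336]
t=5: π = [0.3314, 0.3353, 0.3333]
t=6: π = [0.3341, 0.3325, 0.3333]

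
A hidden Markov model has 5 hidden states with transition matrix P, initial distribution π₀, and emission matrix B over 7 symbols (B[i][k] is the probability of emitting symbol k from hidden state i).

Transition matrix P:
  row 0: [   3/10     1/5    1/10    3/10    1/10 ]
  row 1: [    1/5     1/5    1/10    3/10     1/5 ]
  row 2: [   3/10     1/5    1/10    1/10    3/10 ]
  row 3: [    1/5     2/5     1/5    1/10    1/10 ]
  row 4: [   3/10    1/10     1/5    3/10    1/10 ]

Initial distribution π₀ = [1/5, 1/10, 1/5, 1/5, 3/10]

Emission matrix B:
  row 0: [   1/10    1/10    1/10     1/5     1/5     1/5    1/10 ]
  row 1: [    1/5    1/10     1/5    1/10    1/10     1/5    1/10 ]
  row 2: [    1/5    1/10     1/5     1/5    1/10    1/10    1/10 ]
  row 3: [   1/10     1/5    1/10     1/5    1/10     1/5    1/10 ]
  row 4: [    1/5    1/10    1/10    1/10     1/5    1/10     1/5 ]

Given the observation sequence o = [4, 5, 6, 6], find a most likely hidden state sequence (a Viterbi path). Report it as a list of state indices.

path = [4, 3, 1, 4]

t=0: δ = [4.000e-02, 1.000e-02, 2.000e-02, 2.000e-02, 6.000e-02]  (obs o_0=4)
t=1: δ = [3.600e-03, 1.600e-03, 1.200e-03, 3.600e-03, 6.000e-04]  ψ = [4, 0, 4, 4, 2]  (obs o_1=5)
t=2: δ = [1.080e-04, 1.440e-04, 7.200e-05, 1.080e-04, 7.200e-05]  ψ = [0, 3, 3, 0, 0]  (obs o_2=6)
t=3: δ = [3.240e-06, 4.320e-06, 2.160e-06, 4.320e-06, 5.760e-06]  ψ = [0, 3, 3, 1, 1]  (obs o_3=6)
backtrack: best end state = 4; path = [4, 3, 1, 4]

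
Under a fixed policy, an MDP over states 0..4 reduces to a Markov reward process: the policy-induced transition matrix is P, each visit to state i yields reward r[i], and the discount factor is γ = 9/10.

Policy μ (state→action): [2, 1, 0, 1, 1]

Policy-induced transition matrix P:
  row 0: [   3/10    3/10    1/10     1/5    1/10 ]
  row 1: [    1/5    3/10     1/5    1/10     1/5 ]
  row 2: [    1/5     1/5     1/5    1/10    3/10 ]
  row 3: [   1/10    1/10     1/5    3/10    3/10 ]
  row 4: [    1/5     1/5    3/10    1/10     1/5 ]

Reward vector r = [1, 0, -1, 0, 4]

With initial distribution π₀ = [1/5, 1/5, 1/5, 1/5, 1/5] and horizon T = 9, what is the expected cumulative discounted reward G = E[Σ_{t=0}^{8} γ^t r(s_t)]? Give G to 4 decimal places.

t=0: π = [0.2000, 0.2000, 0.2000, 0.2000, 0.2000], E[r] = 0.8000, γ^t·E[r] = 0.800000, running G = 0.800000
t=1: π = [0.2000, 0.2200, 0.2000, 0.1600, 0.2200], E[r] = 0.8800, γ^t·E[r] = 0.792000, running G = 1.592000
t=2: π = [0.2040, 0.2260, 0.2020, 0.1520, 0.2160], E[r] = 0.8660, γ^t·E[r] = 0.701460, running G = 2.293460
t=3: π = [0.2052, 0.2278, 0.2012, 0.1508, 0.2150], E[r] = 0.8640, γ^t·E[r] = 0.629856, running G = 2.923316
t=4: π = [0.2054, 0.2282, 0.2010, 0.1507, 0.2147], E[r] = 0.8632, γ^t·E[r] = 0.566332, running G = 3.489648
t=5: π = [0.2055, 0.2283, 0.2009, 0.1507, 0.2146], E[r] = 0.8630, γ^t·E[r] = 0.509616, running G = 3.999265
t=6: π = [0.2055, 0.2283, 0.2009, 0.1507, 0.2146], E[r] = 0.8630, γ^t·E[r] = 0.458642, running G = 4.457907
t=7: π = [0.2055, 0.2283, 0.2009, 0.1507, 0.2146], E[r] = 0.8630, γ^t·E[r] = 0.412777, running G = 4.870684
t=8: π = [0.2055, 0.2283, 0.2009, 0.1507, 0.2146], E[r] = 0.8630, γ^t·E[r] = 0.371499, running G = 5.242183

G = 5.2422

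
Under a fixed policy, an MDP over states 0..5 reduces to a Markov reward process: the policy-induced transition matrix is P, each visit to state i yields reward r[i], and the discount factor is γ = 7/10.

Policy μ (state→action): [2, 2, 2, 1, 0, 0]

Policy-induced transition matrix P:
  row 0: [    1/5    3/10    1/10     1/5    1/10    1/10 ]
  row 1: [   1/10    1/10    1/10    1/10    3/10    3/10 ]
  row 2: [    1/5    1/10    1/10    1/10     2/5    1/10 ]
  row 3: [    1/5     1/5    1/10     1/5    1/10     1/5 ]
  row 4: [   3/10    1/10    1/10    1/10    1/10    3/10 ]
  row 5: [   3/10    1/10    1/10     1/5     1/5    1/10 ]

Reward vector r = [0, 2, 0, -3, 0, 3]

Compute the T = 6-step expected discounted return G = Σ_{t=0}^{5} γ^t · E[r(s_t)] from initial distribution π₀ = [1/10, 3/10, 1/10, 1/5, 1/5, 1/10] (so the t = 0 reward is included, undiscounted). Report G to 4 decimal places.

G = 1.1546

t=0: π = [0.1000, 0.3000, 0.1000, 0.2000, 0.2000, 0.1000], E[r] = 0.3000, γ^t·E[r] = 0.300000, running G = 0.300000
t=1: π = [0.2000, 0.1400, 0.1000, 0.1400, 0.2000, 0.2200], E[r] = 0.5200, γ^t·E[r] = 0.364000, running G = 0.664000
t=2: π = [0.2280, 0.1540, 0.1000, 0.1560, 0.1800, 0.1820], E[r] = 0.3860, γ^t·E[r] = 0.189140, running G = 0.853140
t=3: π = [0.2208, 0.1612, 0.1000, 0.1566, 0.1790, 0.1824], E[r] = 0.3998, γ^t·E[r] = 0.137131, running G = 0.990271
t=4: π = [0.2200, 0.1598, 0.1000, 0.1560, 0.1805, 0.1837], E[r] = 0.4028, γ^t·E[r] = 0.096712, running G = 1.086984
t=5: π = [0.2204, 0.1596, 0.1000, 0.1560, 0.1803, 0.1837], E[r] = 0.4023, γ^t·E[r] = 0.067609, running G = 1.154593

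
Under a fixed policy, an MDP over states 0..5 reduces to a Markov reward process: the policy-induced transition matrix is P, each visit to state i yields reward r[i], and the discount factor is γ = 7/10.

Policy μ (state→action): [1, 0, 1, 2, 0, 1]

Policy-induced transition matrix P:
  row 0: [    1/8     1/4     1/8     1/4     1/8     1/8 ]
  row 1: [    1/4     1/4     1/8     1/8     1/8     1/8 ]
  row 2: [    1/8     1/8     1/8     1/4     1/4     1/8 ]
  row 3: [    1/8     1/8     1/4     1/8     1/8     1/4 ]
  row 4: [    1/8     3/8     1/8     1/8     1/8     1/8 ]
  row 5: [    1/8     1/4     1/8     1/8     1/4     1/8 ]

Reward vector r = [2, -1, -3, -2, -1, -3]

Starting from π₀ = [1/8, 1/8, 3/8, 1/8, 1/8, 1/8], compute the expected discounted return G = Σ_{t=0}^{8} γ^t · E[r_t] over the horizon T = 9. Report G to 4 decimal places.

t=0: π = [0.1250, 0.1250, 0.3750, 0.1250, 0.1250, 0.1250], E[r] = -1.7500, γ^t·E[r] = -1.750000, running G = -1.750000
t=1: π = [0.1406, 0.2031, 0.1406, 0.1875, 0.1875, 0.1406], E[r] = -1.3281, γ^t·E[r] = -0.929688, running G = -2.679688
t=2: π = [0.1504, 0.2324, 0.1484, 0.1602, 0.1602, 0.1484], E[r] = -1.3027, γ^t·E[r] = -0.638340, running G = -3.318027
t=3: π = [0.1541, 0.2314, 0.1450, 0.1624, 0.1621, 0.1450], E[r] = -1.2803, γ^t·E[r] = -0.439134, running G = -3.757161
t=4: π = [0.1539, 0.2318, 0.1453, 0.1624, 0.1613, 0.1453], E[r] = -1.2818, γ^t·E[r] = -0.307753, running G = -4.064914
t=5: π = [0.1540, 0.2317, 0.1453, 0.1624, 0.1613, 0.1453], E[r] = -1.2817, γ^t·E[r] = -0.215408, running G = -4.280321
t=6: π = [0.1540, 0.2317, 0.1453, 0.1624, 0.1613, 0.1453], E[r] = -1.2817, γ^t·E[r] = -0.150794, running G = -4.431115
t=7: π = [0.1540, 0.2317, 0.1453, 0.1624, 0.1613, 0.1453], E[r] = -1.2817, γ^t·E[r] = -0.105555, running G = -4.536671
t=8: π = [0.1540, 0.2317, 0.1453, 0.1624, 0.1613, 0.1453], E[r] = -1.2817, γ^t·E[r] = -0.073889, running G = -4.610559

G = -4.6106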